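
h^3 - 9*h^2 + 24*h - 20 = (h - 5)*(h - 2)^2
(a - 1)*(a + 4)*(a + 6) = a^3 + 9*a^2 + 14*a - 24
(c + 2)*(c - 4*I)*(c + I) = c^3 + 2*c^2 - 3*I*c^2 + 4*c - 6*I*c + 8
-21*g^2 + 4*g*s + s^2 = (-3*g + s)*(7*g + s)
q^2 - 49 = (q - 7)*(q + 7)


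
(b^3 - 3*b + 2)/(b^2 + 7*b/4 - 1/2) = 4*(b^2 - 2*b + 1)/(4*b - 1)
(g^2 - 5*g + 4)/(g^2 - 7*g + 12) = (g - 1)/(g - 3)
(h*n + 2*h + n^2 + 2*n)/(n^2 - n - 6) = (h + n)/(n - 3)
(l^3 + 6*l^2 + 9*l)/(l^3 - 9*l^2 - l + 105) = l*(l + 3)/(l^2 - 12*l + 35)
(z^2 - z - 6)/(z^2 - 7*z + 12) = (z + 2)/(z - 4)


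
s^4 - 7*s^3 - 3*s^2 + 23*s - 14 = (s - 7)*(s - 1)^2*(s + 2)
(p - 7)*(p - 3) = p^2 - 10*p + 21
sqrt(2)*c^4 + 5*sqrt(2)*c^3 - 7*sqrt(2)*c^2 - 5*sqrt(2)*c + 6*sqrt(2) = (c - 1)^2*(c + 6)*(sqrt(2)*c + sqrt(2))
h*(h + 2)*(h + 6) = h^3 + 8*h^2 + 12*h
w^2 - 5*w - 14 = (w - 7)*(w + 2)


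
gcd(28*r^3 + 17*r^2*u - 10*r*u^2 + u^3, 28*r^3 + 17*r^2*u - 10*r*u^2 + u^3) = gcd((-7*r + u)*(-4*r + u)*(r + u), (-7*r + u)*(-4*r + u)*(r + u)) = 28*r^3 + 17*r^2*u - 10*r*u^2 + u^3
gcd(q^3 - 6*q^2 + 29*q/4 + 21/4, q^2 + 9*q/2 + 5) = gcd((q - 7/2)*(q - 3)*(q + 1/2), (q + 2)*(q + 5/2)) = 1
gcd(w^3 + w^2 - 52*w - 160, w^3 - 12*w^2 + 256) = w^2 - 4*w - 32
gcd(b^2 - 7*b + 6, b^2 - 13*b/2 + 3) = b - 6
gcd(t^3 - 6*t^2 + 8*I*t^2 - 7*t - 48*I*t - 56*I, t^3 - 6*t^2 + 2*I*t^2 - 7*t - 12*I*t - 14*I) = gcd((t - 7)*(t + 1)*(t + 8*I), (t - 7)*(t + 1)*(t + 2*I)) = t^2 - 6*t - 7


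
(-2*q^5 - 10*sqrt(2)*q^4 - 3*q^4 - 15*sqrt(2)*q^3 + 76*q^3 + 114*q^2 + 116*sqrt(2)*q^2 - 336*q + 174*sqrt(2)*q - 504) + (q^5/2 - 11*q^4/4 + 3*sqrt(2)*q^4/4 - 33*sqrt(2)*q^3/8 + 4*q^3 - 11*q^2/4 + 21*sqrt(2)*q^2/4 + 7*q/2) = -3*q^5/2 - 37*sqrt(2)*q^4/4 - 23*q^4/4 - 153*sqrt(2)*q^3/8 + 80*q^3 + 445*q^2/4 + 485*sqrt(2)*q^2/4 - 665*q/2 + 174*sqrt(2)*q - 504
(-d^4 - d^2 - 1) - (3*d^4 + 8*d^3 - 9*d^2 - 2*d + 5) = -4*d^4 - 8*d^3 + 8*d^2 + 2*d - 6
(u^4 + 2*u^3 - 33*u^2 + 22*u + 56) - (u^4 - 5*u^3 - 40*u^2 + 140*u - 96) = 7*u^3 + 7*u^2 - 118*u + 152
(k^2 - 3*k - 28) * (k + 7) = k^3 + 4*k^2 - 49*k - 196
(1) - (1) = 0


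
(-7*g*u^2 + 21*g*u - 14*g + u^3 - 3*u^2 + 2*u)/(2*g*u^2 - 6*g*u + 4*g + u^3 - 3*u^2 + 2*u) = (-7*g + u)/(2*g + u)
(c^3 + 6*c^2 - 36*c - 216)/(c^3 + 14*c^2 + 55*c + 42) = (c^2 - 36)/(c^2 + 8*c + 7)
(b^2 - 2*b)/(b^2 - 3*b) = (b - 2)/(b - 3)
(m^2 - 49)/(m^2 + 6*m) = (m^2 - 49)/(m*(m + 6))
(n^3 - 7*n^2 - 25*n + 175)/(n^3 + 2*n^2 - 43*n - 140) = (n - 5)/(n + 4)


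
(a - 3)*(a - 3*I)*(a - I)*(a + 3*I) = a^4 - 3*a^3 - I*a^3 + 9*a^2 + 3*I*a^2 - 27*a - 9*I*a + 27*I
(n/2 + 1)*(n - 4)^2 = n^3/2 - 3*n^2 + 16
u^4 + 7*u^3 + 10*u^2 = u^2*(u + 2)*(u + 5)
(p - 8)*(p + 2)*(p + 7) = p^3 + p^2 - 58*p - 112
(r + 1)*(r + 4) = r^2 + 5*r + 4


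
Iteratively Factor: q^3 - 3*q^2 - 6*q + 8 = (q + 2)*(q^2 - 5*q + 4) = (q - 4)*(q + 2)*(q - 1)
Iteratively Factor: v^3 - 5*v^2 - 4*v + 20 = (v - 5)*(v^2 - 4) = (v - 5)*(v + 2)*(v - 2)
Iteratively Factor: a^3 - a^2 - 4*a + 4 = (a + 2)*(a^2 - 3*a + 2) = (a - 2)*(a + 2)*(a - 1)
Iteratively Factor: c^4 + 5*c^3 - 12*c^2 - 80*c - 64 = (c + 4)*(c^3 + c^2 - 16*c - 16) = (c + 1)*(c + 4)*(c^2 - 16) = (c + 1)*(c + 4)^2*(c - 4)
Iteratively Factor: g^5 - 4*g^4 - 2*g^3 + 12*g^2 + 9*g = (g - 3)*(g^4 - g^3 - 5*g^2 - 3*g) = (g - 3)*(g + 1)*(g^3 - 2*g^2 - 3*g) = (g - 3)*(g + 1)^2*(g^2 - 3*g) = (g - 3)^2*(g + 1)^2*(g)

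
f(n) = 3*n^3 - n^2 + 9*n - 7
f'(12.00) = 1281.00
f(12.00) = 5141.00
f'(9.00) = 720.00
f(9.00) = 2180.00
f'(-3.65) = 136.20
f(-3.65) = -199.05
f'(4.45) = 178.32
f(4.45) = 277.61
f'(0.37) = 9.49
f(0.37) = -3.65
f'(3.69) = 124.16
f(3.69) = 163.32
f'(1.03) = 16.49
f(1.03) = 4.49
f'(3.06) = 87.15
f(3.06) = 97.13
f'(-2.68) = 79.00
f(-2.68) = -96.05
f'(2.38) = 55.22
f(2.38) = 49.20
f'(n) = 9*n^2 - 2*n + 9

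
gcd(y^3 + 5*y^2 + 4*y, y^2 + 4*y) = y^2 + 4*y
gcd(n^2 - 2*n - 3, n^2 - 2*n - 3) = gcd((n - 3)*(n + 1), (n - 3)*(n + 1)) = n^2 - 2*n - 3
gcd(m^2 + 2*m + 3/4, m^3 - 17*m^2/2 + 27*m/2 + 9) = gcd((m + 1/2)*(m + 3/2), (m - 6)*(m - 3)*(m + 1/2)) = m + 1/2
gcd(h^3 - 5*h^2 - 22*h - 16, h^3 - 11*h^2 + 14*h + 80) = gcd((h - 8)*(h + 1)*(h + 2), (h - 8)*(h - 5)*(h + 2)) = h^2 - 6*h - 16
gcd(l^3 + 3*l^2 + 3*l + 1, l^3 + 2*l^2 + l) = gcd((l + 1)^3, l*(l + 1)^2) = l^2 + 2*l + 1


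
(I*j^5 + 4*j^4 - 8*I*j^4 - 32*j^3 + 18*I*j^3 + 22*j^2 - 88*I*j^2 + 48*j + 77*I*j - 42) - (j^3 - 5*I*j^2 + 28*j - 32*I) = I*j^5 + 4*j^4 - 8*I*j^4 - 33*j^3 + 18*I*j^3 + 22*j^2 - 83*I*j^2 + 20*j + 77*I*j - 42 + 32*I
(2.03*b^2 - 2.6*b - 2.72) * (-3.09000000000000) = -6.2727*b^2 + 8.034*b + 8.4048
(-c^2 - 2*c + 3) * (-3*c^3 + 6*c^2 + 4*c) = 3*c^5 - 25*c^3 + 10*c^2 + 12*c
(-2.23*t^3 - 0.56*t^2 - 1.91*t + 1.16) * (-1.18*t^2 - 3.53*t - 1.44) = 2.6314*t^5 + 8.5327*t^4 + 7.4418*t^3 + 6.1799*t^2 - 1.3444*t - 1.6704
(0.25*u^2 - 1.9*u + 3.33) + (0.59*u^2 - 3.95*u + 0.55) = 0.84*u^2 - 5.85*u + 3.88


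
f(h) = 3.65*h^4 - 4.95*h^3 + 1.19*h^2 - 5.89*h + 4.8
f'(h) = 14.6*h^3 - 14.85*h^2 + 2.38*h - 5.89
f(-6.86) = 9782.52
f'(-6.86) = -5434.35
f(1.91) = 11.98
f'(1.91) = 46.21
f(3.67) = 416.68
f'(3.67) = 524.52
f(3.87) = 531.65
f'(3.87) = 627.14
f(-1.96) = 112.05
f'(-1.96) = -177.53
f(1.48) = 0.15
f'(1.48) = 12.44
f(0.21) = 3.58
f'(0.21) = -5.91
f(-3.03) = 478.93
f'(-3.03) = -555.58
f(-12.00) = 84486.84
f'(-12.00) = -27401.65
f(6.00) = 3673.50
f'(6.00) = 2627.39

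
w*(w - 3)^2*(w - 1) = w^4 - 7*w^3 + 15*w^2 - 9*w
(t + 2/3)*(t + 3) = t^2 + 11*t/3 + 2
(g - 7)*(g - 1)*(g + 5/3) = g^3 - 19*g^2/3 - 19*g/3 + 35/3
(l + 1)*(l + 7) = l^2 + 8*l + 7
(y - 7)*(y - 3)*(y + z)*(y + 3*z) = y^4 + 4*y^3*z - 10*y^3 + 3*y^2*z^2 - 40*y^2*z + 21*y^2 - 30*y*z^2 + 84*y*z + 63*z^2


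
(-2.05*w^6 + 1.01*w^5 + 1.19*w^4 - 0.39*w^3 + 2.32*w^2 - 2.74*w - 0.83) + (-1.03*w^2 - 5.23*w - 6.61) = -2.05*w^6 + 1.01*w^5 + 1.19*w^4 - 0.39*w^3 + 1.29*w^2 - 7.97*w - 7.44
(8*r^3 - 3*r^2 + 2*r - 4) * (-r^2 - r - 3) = -8*r^5 - 5*r^4 - 23*r^3 + 11*r^2 - 2*r + 12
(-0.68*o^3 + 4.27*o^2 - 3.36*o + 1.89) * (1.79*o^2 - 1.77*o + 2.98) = -1.2172*o^5 + 8.8469*o^4 - 15.5987*o^3 + 22.0549*o^2 - 13.3581*o + 5.6322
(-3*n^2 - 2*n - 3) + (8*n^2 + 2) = 5*n^2 - 2*n - 1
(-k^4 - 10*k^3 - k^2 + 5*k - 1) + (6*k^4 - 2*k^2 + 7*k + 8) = 5*k^4 - 10*k^3 - 3*k^2 + 12*k + 7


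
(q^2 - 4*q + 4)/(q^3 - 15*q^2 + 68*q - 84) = (q - 2)/(q^2 - 13*q + 42)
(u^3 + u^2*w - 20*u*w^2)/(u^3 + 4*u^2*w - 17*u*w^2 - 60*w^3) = u/(u + 3*w)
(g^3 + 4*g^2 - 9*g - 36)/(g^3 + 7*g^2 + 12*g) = (g - 3)/g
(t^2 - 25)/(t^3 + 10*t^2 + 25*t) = (t - 5)/(t*(t + 5))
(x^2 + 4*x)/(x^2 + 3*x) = (x + 4)/(x + 3)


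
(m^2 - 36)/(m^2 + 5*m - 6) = (m - 6)/(m - 1)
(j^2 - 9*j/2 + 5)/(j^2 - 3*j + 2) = (j - 5/2)/(j - 1)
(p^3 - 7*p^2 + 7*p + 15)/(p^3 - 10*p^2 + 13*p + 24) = (p - 5)/(p - 8)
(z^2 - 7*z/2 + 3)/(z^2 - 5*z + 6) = (z - 3/2)/(z - 3)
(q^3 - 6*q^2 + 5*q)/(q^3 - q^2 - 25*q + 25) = q/(q + 5)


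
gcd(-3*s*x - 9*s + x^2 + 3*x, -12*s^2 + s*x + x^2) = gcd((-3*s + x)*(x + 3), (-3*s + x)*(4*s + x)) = -3*s + x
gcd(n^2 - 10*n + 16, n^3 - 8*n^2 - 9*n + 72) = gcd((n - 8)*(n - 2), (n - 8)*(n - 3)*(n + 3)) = n - 8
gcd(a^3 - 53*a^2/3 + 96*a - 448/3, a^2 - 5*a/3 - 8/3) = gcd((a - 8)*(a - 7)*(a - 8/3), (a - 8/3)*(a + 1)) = a - 8/3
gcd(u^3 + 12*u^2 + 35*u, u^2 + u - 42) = u + 7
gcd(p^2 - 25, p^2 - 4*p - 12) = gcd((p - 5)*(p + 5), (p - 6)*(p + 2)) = 1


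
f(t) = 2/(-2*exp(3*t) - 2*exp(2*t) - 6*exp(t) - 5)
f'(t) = 2*(6*exp(3*t) + 4*exp(2*t) + 6*exp(t))/(-2*exp(3*t) - 2*exp(2*t) - 6*exp(t) - 5)^2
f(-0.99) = -0.26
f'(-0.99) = 0.11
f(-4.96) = -0.40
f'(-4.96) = 0.00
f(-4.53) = -0.39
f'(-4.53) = 0.01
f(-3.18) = -0.38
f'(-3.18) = 0.02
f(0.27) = -0.10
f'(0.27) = 0.13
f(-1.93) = -0.34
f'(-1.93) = 0.06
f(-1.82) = -0.33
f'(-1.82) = 0.06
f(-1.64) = -0.32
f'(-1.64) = 0.07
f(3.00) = 0.00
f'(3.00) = 0.00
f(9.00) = 0.00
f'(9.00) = 0.00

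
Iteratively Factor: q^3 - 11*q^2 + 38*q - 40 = (q - 5)*(q^2 - 6*q + 8) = (q - 5)*(q - 2)*(q - 4)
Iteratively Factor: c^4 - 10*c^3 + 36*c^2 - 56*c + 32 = (c - 2)*(c^3 - 8*c^2 + 20*c - 16) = (c - 2)^2*(c^2 - 6*c + 8) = (c - 2)^3*(c - 4)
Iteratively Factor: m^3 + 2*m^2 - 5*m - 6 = (m - 2)*(m^2 + 4*m + 3) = (m - 2)*(m + 1)*(m + 3)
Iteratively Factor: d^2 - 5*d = (d)*(d - 5)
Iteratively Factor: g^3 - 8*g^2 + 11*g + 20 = (g - 5)*(g^2 - 3*g - 4) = (g - 5)*(g + 1)*(g - 4)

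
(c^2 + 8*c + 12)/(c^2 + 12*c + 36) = (c + 2)/(c + 6)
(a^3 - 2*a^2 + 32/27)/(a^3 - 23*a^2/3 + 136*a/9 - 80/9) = (a + 2/3)/(a - 5)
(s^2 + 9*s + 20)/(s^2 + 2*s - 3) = (s^2 + 9*s + 20)/(s^2 + 2*s - 3)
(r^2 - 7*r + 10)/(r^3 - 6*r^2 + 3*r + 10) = 1/(r + 1)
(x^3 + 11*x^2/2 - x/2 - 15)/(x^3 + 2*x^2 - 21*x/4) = 2*(x^2 + 7*x + 10)/(x*(2*x + 7))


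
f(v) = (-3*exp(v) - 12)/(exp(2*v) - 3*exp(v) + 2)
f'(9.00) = 0.00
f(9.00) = 0.00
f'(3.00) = 0.28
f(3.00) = -0.21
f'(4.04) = 0.07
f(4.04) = -0.06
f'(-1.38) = -5.26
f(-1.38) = -9.75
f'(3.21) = 0.20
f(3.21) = -0.16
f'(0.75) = 2758.24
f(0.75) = -140.42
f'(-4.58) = -0.11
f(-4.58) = -6.11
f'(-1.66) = -3.30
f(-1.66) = -8.58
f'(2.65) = 0.50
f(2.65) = -0.34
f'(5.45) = 0.01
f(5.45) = -0.01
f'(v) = (-3*exp(v) - 12)*(-2*exp(2*v) + 3*exp(v))/(exp(2*v) - 3*exp(v) + 2)^2 - 3*exp(v)/(exp(2*v) - 3*exp(v) + 2) = 3*((exp(v) + 4)*(2*exp(v) - 3) - exp(2*v) + 3*exp(v) - 2)*exp(v)/(exp(2*v) - 3*exp(v) + 2)^2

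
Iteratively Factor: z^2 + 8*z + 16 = (z + 4)*(z + 4)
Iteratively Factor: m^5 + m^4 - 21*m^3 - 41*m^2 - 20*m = (m + 1)*(m^4 - 21*m^2 - 20*m) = (m + 1)^2*(m^3 - m^2 - 20*m) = m*(m + 1)^2*(m^2 - m - 20) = m*(m - 5)*(m + 1)^2*(m + 4)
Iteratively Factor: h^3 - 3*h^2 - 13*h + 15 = (h - 5)*(h^2 + 2*h - 3) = (h - 5)*(h - 1)*(h + 3)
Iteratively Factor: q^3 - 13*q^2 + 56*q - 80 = (q - 4)*(q^2 - 9*q + 20) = (q - 5)*(q - 4)*(q - 4)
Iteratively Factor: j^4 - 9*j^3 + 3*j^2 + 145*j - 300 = (j - 5)*(j^3 - 4*j^2 - 17*j + 60) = (j - 5)^2*(j^2 + j - 12) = (j - 5)^2*(j - 3)*(j + 4)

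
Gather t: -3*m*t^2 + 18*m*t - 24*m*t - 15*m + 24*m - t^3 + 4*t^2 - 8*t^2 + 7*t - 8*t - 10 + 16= 9*m - t^3 + t^2*(-3*m - 4) + t*(-6*m - 1) + 6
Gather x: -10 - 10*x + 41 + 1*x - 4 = 27 - 9*x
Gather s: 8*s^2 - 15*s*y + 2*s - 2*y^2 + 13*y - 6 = 8*s^2 + s*(2 - 15*y) - 2*y^2 + 13*y - 6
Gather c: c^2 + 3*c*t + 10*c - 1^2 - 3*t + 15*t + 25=c^2 + c*(3*t + 10) + 12*t + 24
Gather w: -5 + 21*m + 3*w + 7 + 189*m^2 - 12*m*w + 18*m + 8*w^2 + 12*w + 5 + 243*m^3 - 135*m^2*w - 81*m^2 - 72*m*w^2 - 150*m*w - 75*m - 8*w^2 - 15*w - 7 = 243*m^3 + 108*m^2 - 72*m*w^2 - 36*m + w*(-135*m^2 - 162*m)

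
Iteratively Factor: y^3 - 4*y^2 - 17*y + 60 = (y - 3)*(y^2 - y - 20) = (y - 3)*(y + 4)*(y - 5)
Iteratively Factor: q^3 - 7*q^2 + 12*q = (q - 4)*(q^2 - 3*q) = (q - 4)*(q - 3)*(q)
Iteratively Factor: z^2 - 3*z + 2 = (z - 1)*(z - 2)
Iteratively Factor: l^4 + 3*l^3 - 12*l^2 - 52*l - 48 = (l + 2)*(l^3 + l^2 - 14*l - 24) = (l - 4)*(l + 2)*(l^2 + 5*l + 6) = (l - 4)*(l + 2)^2*(l + 3)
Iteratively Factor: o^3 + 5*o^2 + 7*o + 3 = (o + 3)*(o^2 + 2*o + 1) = (o + 1)*(o + 3)*(o + 1)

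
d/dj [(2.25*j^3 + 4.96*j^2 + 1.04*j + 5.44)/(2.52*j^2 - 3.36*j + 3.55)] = (5.67*j^4 - 15.12*j^3 + 4.6761*j^2 + 7.7984*j + 21.9704)/(6.3504*j^4 - 16.9344*j^3 + 29.1816*j^2 - 23.856*j + 12.6025)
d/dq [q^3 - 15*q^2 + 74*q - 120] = 3*q^2 - 30*q + 74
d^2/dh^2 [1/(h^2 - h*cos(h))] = (-h*(h - cos(h))*(h*cos(h) + 2*sin(h) + 2) + 2*(h*sin(h) + 2*h - cos(h))^2)/(h^3*(h - cos(h))^3)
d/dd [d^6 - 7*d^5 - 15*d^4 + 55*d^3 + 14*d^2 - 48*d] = 6*d^5 - 35*d^4 - 60*d^3 + 165*d^2 + 28*d - 48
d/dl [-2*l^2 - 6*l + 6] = -4*l - 6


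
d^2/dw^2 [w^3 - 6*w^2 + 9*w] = 6*w - 12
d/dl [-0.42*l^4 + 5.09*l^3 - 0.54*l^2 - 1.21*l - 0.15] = -1.68*l^3 + 15.27*l^2 - 1.08*l - 1.21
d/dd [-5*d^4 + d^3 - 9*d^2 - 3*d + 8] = -20*d^3 + 3*d^2 - 18*d - 3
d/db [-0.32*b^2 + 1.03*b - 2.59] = 1.03 - 0.64*b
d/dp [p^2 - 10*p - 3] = 2*p - 10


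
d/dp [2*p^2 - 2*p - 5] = 4*p - 2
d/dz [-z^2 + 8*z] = 8 - 2*z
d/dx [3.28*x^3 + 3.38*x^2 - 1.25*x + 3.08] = 9.84*x^2 + 6.76*x - 1.25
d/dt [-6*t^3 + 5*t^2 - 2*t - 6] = -18*t^2 + 10*t - 2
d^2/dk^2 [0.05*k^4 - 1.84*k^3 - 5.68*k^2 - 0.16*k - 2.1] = 0.6*k^2 - 11.04*k - 11.36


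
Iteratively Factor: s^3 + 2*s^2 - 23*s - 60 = (s - 5)*(s^2 + 7*s + 12) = (s - 5)*(s + 3)*(s + 4)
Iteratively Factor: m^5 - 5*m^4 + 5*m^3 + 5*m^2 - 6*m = (m)*(m^4 - 5*m^3 + 5*m^2 + 5*m - 6) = m*(m - 3)*(m^3 - 2*m^2 - m + 2) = m*(m - 3)*(m - 1)*(m^2 - m - 2) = m*(m - 3)*(m - 2)*(m - 1)*(m + 1)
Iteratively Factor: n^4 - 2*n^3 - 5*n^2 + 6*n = (n - 1)*(n^3 - n^2 - 6*n) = (n - 1)*(n + 2)*(n^2 - 3*n) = n*(n - 1)*(n + 2)*(n - 3)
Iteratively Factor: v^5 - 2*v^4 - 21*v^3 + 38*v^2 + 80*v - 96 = (v - 1)*(v^4 - v^3 - 22*v^2 + 16*v + 96) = (v - 1)*(v + 2)*(v^3 - 3*v^2 - 16*v + 48) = (v - 1)*(v + 2)*(v + 4)*(v^2 - 7*v + 12) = (v - 3)*(v - 1)*(v + 2)*(v + 4)*(v - 4)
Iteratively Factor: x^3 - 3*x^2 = (x - 3)*(x^2) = x*(x - 3)*(x)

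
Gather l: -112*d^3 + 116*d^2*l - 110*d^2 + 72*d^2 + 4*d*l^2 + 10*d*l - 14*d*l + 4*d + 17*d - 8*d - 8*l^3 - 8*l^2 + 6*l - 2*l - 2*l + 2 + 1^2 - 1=-112*d^3 - 38*d^2 + 13*d - 8*l^3 + l^2*(4*d - 8) + l*(116*d^2 - 4*d + 2) + 2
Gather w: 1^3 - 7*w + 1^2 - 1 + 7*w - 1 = 0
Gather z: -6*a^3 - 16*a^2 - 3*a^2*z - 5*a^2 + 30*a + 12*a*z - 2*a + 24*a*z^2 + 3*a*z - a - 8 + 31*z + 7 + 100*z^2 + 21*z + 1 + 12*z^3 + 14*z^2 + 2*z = -6*a^3 - 21*a^2 + 27*a + 12*z^3 + z^2*(24*a + 114) + z*(-3*a^2 + 15*a + 54)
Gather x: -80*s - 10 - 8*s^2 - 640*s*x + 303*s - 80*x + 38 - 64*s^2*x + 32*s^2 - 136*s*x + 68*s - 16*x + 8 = 24*s^2 + 291*s + x*(-64*s^2 - 776*s - 96) + 36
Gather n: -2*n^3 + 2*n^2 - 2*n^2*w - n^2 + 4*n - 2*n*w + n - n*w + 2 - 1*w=-2*n^3 + n^2*(1 - 2*w) + n*(5 - 3*w) - w + 2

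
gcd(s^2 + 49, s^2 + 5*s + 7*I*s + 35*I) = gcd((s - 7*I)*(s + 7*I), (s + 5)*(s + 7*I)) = s + 7*I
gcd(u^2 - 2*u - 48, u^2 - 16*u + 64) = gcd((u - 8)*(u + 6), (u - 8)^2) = u - 8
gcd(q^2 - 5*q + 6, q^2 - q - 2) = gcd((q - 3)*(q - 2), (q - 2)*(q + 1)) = q - 2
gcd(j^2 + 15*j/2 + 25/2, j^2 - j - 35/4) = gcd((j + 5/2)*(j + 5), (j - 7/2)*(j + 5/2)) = j + 5/2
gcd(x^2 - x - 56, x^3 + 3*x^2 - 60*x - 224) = x^2 - x - 56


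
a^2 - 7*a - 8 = (a - 8)*(a + 1)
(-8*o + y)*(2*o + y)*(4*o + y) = -64*o^3 - 40*o^2*y - 2*o*y^2 + y^3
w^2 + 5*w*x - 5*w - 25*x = (w - 5)*(w + 5*x)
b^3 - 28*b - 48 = (b - 6)*(b + 2)*(b + 4)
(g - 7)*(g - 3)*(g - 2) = g^3 - 12*g^2 + 41*g - 42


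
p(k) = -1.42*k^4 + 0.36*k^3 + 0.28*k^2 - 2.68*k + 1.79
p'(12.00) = -9655.48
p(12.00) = -28813.09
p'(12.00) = -9655.48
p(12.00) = -28813.09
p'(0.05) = -2.65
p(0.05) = 1.66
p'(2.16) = -53.67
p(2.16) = -29.97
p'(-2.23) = 64.43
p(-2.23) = -29.95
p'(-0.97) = 2.98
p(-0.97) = 3.07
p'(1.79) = -30.79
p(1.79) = -14.62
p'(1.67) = -25.19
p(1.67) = -11.27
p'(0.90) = -5.44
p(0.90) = -1.06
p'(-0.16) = -2.72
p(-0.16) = 2.22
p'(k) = -5.68*k^3 + 1.08*k^2 + 0.56*k - 2.68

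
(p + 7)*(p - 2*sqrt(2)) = p^2 - 2*sqrt(2)*p + 7*p - 14*sqrt(2)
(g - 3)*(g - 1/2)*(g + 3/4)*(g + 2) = g^4 - 3*g^3/4 - 53*g^2/8 - 9*g/8 + 9/4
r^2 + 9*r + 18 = (r + 3)*(r + 6)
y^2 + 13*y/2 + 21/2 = (y + 3)*(y + 7/2)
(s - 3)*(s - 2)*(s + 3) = s^3 - 2*s^2 - 9*s + 18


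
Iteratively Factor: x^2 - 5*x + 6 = (x - 3)*(x - 2)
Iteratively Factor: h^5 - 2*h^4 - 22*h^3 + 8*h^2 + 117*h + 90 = (h + 3)*(h^4 - 5*h^3 - 7*h^2 + 29*h + 30) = (h - 3)*(h + 3)*(h^3 - 2*h^2 - 13*h - 10) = (h - 3)*(h + 2)*(h + 3)*(h^2 - 4*h - 5) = (h - 5)*(h - 3)*(h + 2)*(h + 3)*(h + 1)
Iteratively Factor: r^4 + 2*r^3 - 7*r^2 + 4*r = (r + 4)*(r^3 - 2*r^2 + r) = (r - 1)*(r + 4)*(r^2 - r) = r*(r - 1)*(r + 4)*(r - 1)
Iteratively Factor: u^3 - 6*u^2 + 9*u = (u - 3)*(u^2 - 3*u) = (u - 3)^2*(u)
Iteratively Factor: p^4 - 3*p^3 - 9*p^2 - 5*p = (p)*(p^3 - 3*p^2 - 9*p - 5) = p*(p + 1)*(p^2 - 4*p - 5) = p*(p - 5)*(p + 1)*(p + 1)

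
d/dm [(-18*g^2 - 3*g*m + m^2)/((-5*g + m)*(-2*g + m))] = 4*g*(-39*g^2 + 14*g*m - m^2)/(100*g^4 - 140*g^3*m + 69*g^2*m^2 - 14*g*m^3 + m^4)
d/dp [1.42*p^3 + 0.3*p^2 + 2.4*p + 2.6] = 4.26*p^2 + 0.6*p + 2.4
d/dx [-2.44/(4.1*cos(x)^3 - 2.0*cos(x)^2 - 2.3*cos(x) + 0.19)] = (-30.012*cos(x)^2 + 9.76*cos(x) + 5.612)*sin(x)/(4.1*cos(x)^3 - 2.0*cos(x)^2 - 2.3*cos(x) + 0.19)^2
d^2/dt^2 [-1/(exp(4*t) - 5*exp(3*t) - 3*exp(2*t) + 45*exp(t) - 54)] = (2*(4*exp(3*t) - 15*exp(2*t) - 6*exp(t) + 45)^2*exp(t) + (16*exp(3*t) - 45*exp(2*t) - 12*exp(t) + 45)*(-exp(4*t) + 5*exp(3*t) + 3*exp(2*t) - 45*exp(t) + 54))*exp(t)/(-exp(4*t) + 5*exp(3*t) + 3*exp(2*t) - 45*exp(t) + 54)^3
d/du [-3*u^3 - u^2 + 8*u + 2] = -9*u^2 - 2*u + 8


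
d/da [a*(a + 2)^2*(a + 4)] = 4*a^3 + 24*a^2 + 40*a + 16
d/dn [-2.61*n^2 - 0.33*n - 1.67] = -5.22*n - 0.33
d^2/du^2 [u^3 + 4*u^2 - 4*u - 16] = 6*u + 8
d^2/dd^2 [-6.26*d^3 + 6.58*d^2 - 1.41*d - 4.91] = 13.16 - 37.56*d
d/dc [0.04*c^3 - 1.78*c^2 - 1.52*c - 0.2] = 0.12*c^2 - 3.56*c - 1.52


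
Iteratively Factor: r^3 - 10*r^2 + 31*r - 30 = (r - 5)*(r^2 - 5*r + 6) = (r - 5)*(r - 3)*(r - 2)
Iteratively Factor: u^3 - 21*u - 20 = (u + 1)*(u^2 - u - 20) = (u - 5)*(u + 1)*(u + 4)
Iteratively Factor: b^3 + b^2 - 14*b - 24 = (b + 3)*(b^2 - 2*b - 8) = (b - 4)*(b + 3)*(b + 2)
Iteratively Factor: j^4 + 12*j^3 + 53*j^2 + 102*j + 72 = (j + 3)*(j^3 + 9*j^2 + 26*j + 24) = (j + 3)^2*(j^2 + 6*j + 8) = (j + 2)*(j + 3)^2*(j + 4)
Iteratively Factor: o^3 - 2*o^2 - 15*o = (o + 3)*(o^2 - 5*o) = (o - 5)*(o + 3)*(o)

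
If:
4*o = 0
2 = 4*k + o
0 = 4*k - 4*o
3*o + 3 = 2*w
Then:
No Solution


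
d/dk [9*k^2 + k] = 18*k + 1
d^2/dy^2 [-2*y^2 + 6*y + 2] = -4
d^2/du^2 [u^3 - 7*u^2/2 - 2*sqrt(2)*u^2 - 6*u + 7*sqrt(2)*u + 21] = 6*u - 7 - 4*sqrt(2)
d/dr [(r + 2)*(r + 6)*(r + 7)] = 3*r^2 + 30*r + 68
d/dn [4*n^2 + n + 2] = 8*n + 1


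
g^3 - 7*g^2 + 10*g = g*(g - 5)*(g - 2)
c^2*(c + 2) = c^3 + 2*c^2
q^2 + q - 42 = (q - 6)*(q + 7)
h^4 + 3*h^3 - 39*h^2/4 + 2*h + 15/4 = (h - 3/2)*(h - 1)*(h + 1/2)*(h + 5)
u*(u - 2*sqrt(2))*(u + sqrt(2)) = u^3 - sqrt(2)*u^2 - 4*u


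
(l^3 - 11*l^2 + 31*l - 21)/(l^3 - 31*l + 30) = (l^2 - 10*l + 21)/(l^2 + l - 30)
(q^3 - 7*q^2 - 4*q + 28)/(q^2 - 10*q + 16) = (q^2 - 5*q - 14)/(q - 8)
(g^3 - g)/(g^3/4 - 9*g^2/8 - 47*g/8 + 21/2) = 8*g*(g^2 - 1)/(2*g^3 - 9*g^2 - 47*g + 84)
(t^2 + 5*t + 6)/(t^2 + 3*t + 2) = (t + 3)/(t + 1)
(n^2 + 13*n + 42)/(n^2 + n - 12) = (n^2 + 13*n + 42)/(n^2 + n - 12)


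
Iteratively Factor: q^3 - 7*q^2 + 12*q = (q - 3)*(q^2 - 4*q) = (q - 4)*(q - 3)*(q)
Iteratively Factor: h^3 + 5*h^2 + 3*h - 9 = (h + 3)*(h^2 + 2*h - 3) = (h - 1)*(h + 3)*(h + 3)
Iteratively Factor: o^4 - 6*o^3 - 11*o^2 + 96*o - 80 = (o - 4)*(o^3 - 2*o^2 - 19*o + 20) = (o - 4)*(o - 1)*(o^2 - o - 20) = (o - 5)*(o - 4)*(o - 1)*(o + 4)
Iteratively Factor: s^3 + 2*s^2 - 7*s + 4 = (s - 1)*(s^2 + 3*s - 4) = (s - 1)^2*(s + 4)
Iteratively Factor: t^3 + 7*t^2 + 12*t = (t + 3)*(t^2 + 4*t) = (t + 3)*(t + 4)*(t)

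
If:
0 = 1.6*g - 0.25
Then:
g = 0.16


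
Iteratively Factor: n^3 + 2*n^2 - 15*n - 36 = (n + 3)*(n^2 - n - 12) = (n - 4)*(n + 3)*(n + 3)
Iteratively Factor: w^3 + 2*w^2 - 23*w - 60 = (w + 4)*(w^2 - 2*w - 15) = (w + 3)*(w + 4)*(w - 5)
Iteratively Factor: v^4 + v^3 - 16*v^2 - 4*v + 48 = (v + 2)*(v^3 - v^2 - 14*v + 24) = (v - 2)*(v + 2)*(v^2 + v - 12) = (v - 3)*(v - 2)*(v + 2)*(v + 4)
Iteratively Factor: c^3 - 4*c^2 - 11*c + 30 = (c + 3)*(c^2 - 7*c + 10) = (c - 5)*(c + 3)*(c - 2)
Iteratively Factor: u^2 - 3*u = (u - 3)*(u)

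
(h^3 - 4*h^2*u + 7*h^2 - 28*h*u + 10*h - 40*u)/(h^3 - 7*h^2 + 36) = (h^2 - 4*h*u + 5*h - 20*u)/(h^2 - 9*h + 18)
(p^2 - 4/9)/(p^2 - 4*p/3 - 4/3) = (p - 2/3)/(p - 2)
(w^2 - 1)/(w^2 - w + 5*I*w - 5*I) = (w + 1)/(w + 5*I)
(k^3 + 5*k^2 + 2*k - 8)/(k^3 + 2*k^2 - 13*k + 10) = (k^2 + 6*k + 8)/(k^2 + 3*k - 10)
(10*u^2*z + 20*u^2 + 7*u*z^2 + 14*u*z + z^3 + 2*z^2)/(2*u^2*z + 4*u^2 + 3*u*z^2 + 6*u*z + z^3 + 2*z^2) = (5*u + z)/(u + z)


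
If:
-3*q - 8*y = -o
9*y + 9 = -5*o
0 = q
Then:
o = -72/49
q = 0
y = -9/49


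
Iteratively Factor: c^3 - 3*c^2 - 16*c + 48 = (c - 3)*(c^2 - 16) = (c - 3)*(c + 4)*(c - 4)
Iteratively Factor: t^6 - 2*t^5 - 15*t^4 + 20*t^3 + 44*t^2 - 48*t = (t - 4)*(t^5 + 2*t^4 - 7*t^3 - 8*t^2 + 12*t) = (t - 4)*(t - 1)*(t^4 + 3*t^3 - 4*t^2 - 12*t) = (t - 4)*(t - 1)*(t + 2)*(t^3 + t^2 - 6*t) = t*(t - 4)*(t - 1)*(t + 2)*(t^2 + t - 6) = t*(t - 4)*(t - 1)*(t + 2)*(t + 3)*(t - 2)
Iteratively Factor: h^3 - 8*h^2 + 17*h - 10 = (h - 1)*(h^2 - 7*h + 10) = (h - 5)*(h - 1)*(h - 2)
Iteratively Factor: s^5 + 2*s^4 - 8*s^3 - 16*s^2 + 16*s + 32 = (s - 2)*(s^4 + 4*s^3 - 16*s - 16) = (s - 2)*(s + 2)*(s^3 + 2*s^2 - 4*s - 8) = (s - 2)*(s + 2)^2*(s^2 - 4) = (s - 2)*(s + 2)^3*(s - 2)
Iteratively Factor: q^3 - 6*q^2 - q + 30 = (q - 3)*(q^2 - 3*q - 10) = (q - 5)*(q - 3)*(q + 2)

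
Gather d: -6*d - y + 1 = -6*d - y + 1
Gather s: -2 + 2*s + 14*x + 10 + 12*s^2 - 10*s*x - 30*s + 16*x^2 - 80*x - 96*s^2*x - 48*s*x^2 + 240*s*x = s^2*(12 - 96*x) + s*(-48*x^2 + 230*x - 28) + 16*x^2 - 66*x + 8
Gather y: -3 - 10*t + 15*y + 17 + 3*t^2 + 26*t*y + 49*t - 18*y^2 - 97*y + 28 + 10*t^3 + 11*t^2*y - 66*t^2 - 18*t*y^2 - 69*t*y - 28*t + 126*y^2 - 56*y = 10*t^3 - 63*t^2 + 11*t + y^2*(108 - 18*t) + y*(11*t^2 - 43*t - 138) + 42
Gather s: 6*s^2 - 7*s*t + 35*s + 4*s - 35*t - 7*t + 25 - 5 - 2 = 6*s^2 + s*(39 - 7*t) - 42*t + 18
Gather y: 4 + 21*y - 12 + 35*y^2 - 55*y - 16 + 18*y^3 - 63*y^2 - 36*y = 18*y^3 - 28*y^2 - 70*y - 24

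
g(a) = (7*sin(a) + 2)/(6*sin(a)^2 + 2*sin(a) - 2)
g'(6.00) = -3.20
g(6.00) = -0.02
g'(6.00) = -3.20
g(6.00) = -0.02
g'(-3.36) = 14.88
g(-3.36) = -2.74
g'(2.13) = 2.26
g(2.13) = 1.98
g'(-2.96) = 3.15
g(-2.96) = -0.34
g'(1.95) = 1.12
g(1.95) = 1.69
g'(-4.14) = 2.39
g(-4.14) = 2.01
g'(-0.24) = -3.12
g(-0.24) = -0.16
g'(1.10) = -1.60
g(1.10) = 1.81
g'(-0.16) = -3.21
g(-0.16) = -0.41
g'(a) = (-12*sin(a)*cos(a) - 2*cos(a))*(7*sin(a) + 2)/(6*sin(a)^2 + 2*sin(a) - 2)^2 + 7*cos(a)/(6*sin(a)^2 + 2*sin(a) - 2)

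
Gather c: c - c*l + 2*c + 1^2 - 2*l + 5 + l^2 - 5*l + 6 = c*(3 - l) + l^2 - 7*l + 12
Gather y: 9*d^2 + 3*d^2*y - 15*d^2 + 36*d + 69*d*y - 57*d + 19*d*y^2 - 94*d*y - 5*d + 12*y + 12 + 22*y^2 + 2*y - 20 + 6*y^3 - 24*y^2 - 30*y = -6*d^2 - 26*d + 6*y^3 + y^2*(19*d - 2) + y*(3*d^2 - 25*d - 16) - 8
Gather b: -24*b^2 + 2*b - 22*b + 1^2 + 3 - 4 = -24*b^2 - 20*b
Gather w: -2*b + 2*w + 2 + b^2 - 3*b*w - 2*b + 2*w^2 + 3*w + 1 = b^2 - 4*b + 2*w^2 + w*(5 - 3*b) + 3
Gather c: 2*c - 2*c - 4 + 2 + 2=0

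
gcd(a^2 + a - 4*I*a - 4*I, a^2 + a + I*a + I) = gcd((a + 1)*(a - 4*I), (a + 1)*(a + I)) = a + 1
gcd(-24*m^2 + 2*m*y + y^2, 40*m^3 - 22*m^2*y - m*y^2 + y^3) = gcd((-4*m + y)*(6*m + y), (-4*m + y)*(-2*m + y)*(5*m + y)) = -4*m + y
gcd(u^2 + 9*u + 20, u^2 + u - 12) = u + 4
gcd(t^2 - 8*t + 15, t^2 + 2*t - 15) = t - 3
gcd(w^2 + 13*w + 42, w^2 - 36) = w + 6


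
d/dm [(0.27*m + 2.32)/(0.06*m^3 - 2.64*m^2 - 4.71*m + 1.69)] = (-0.0324*m^3 + 0.2952*m^2 + 12.2496*m + 11.3835)/(0.0036*m^6 - 0.3168*m^5 + 6.4044*m^4 + 25.0716*m^3 + 13.2609*m^2 - 15.9198*m + 2.8561)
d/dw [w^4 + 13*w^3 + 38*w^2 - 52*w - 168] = 4*w^3 + 39*w^2 + 76*w - 52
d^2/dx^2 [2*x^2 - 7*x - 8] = 4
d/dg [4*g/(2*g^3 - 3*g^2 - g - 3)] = 4*(-4*g^3 + 3*g^2 - 3)/(4*g^6 - 12*g^5 + 5*g^4 - 6*g^3 + 19*g^2 + 6*g + 9)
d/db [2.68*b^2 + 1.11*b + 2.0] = 5.36*b + 1.11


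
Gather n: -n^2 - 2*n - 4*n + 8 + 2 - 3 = -n^2 - 6*n + 7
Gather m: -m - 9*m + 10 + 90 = 100 - 10*m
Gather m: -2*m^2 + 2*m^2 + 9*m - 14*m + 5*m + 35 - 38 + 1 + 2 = 0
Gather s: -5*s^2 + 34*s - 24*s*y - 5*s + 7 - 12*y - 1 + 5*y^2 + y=-5*s^2 + s*(29 - 24*y) + 5*y^2 - 11*y + 6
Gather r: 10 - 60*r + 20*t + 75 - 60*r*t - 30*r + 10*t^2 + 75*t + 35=r*(-60*t - 90) + 10*t^2 + 95*t + 120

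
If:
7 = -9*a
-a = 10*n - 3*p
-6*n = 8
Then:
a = -7/9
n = -4/3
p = -127/27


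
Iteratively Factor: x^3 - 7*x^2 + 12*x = (x)*(x^2 - 7*x + 12) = x*(x - 3)*(x - 4)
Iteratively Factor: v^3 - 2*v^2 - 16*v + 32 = (v - 4)*(v^2 + 2*v - 8) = (v - 4)*(v - 2)*(v + 4)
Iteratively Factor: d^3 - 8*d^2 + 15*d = (d)*(d^2 - 8*d + 15) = d*(d - 3)*(d - 5)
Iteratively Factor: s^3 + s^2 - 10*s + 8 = (s - 1)*(s^2 + 2*s - 8) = (s - 1)*(s + 4)*(s - 2)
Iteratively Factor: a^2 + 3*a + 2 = (a + 2)*(a + 1)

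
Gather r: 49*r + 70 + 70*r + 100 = 119*r + 170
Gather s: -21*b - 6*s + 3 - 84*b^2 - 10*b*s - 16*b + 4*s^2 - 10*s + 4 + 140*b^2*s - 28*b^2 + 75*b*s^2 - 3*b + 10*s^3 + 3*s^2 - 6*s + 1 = -112*b^2 - 40*b + 10*s^3 + s^2*(75*b + 7) + s*(140*b^2 - 10*b - 22) + 8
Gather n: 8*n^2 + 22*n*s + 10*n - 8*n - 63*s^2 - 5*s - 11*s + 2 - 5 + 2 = 8*n^2 + n*(22*s + 2) - 63*s^2 - 16*s - 1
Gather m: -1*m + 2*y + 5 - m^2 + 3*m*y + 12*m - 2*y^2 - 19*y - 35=-m^2 + m*(3*y + 11) - 2*y^2 - 17*y - 30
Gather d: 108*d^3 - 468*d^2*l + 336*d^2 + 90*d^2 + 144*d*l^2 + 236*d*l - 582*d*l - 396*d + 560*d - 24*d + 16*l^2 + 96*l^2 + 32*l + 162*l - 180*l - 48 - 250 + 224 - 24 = 108*d^3 + d^2*(426 - 468*l) + d*(144*l^2 - 346*l + 140) + 112*l^2 + 14*l - 98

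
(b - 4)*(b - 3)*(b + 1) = b^3 - 6*b^2 + 5*b + 12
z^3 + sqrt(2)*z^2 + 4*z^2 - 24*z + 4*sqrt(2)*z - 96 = (z + 4)*(z - 3*sqrt(2))*(z + 4*sqrt(2))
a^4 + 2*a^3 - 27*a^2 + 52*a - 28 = (a - 2)^2*(a - 1)*(a + 7)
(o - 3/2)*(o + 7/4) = o^2 + o/4 - 21/8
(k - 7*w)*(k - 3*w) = k^2 - 10*k*w + 21*w^2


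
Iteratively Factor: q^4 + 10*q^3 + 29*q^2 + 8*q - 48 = (q - 1)*(q^3 + 11*q^2 + 40*q + 48) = (q - 1)*(q + 3)*(q^2 + 8*q + 16) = (q - 1)*(q + 3)*(q + 4)*(q + 4)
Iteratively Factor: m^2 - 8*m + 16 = (m - 4)*(m - 4)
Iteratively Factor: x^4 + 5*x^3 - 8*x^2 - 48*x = (x - 3)*(x^3 + 8*x^2 + 16*x) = (x - 3)*(x + 4)*(x^2 + 4*x) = x*(x - 3)*(x + 4)*(x + 4)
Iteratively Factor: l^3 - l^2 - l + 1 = (l - 1)*(l^2 - 1) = (l - 1)*(l + 1)*(l - 1)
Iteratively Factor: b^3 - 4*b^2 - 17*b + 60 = (b - 3)*(b^2 - b - 20) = (b - 3)*(b + 4)*(b - 5)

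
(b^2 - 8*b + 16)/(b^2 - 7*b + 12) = (b - 4)/(b - 3)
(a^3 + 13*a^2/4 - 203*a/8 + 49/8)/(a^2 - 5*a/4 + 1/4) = (2*a^2 + 7*a - 49)/(2*(a - 1))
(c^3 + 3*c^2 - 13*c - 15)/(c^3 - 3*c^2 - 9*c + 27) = (c^2 + 6*c + 5)/(c^2 - 9)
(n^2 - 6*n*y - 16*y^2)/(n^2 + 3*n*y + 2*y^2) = (n - 8*y)/(n + y)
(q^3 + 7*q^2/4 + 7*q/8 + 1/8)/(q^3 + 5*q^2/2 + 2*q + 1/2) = (q + 1/4)/(q + 1)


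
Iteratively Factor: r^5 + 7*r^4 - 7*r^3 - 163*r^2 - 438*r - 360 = (r - 5)*(r^4 + 12*r^3 + 53*r^2 + 102*r + 72) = (r - 5)*(r + 2)*(r^3 + 10*r^2 + 33*r + 36) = (r - 5)*(r + 2)*(r + 4)*(r^2 + 6*r + 9) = (r - 5)*(r + 2)*(r + 3)*(r + 4)*(r + 3)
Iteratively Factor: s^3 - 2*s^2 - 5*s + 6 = (s - 1)*(s^2 - s - 6) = (s - 3)*(s - 1)*(s + 2)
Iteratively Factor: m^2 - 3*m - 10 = (m - 5)*(m + 2)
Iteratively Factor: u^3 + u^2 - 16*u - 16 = (u - 4)*(u^2 + 5*u + 4) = (u - 4)*(u + 4)*(u + 1)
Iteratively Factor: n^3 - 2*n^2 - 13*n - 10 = (n + 2)*(n^2 - 4*n - 5) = (n + 1)*(n + 2)*(n - 5)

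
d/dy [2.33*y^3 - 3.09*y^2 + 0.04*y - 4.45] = 6.99*y^2 - 6.18*y + 0.04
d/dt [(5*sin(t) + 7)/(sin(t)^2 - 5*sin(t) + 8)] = (-5*sin(t)^2 - 14*sin(t) + 75)*cos(t)/(sin(t)^2 - 5*sin(t) + 8)^2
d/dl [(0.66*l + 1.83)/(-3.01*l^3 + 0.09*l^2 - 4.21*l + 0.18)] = (3.9732*l^3 + 16.4655*l^2 - 0.3294*l + 7.8231)/(9.0601*l^6 - 0.5418*l^5 + 25.3523*l^4 - 1.8414*l^3 + 17.7565*l^2 - 1.5156*l + 0.0324)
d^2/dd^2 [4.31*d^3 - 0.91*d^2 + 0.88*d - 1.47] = 25.86*d - 1.82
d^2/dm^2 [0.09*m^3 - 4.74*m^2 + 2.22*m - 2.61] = 0.54*m - 9.48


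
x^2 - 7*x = x*(x - 7)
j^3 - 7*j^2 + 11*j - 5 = (j - 5)*(j - 1)^2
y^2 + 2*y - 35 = (y - 5)*(y + 7)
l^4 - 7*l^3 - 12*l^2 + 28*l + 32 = (l - 8)*(l - 2)*(l + 1)*(l + 2)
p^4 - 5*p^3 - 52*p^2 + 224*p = p*(p - 8)*(p - 4)*(p + 7)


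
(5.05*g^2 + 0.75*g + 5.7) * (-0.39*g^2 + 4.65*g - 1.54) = -1.9695*g^4 + 23.19*g^3 - 6.5125*g^2 + 25.35*g - 8.778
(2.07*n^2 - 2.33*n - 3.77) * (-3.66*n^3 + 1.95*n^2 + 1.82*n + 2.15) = -7.5762*n^5 + 12.5643*n^4 + 13.0221*n^3 - 7.1416*n^2 - 11.8709*n - 8.1055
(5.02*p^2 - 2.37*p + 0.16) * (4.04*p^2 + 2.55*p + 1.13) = 20.2808*p^4 + 3.2262*p^3 + 0.275499999999999*p^2 - 2.2701*p + 0.1808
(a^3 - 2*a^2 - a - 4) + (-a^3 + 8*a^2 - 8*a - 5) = 6*a^2 - 9*a - 9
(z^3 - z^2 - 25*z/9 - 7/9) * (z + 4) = z^4 + 3*z^3 - 61*z^2/9 - 107*z/9 - 28/9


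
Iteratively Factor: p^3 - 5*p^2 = (p - 5)*(p^2) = p*(p - 5)*(p)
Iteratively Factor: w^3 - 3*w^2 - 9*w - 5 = (w - 5)*(w^2 + 2*w + 1) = (w - 5)*(w + 1)*(w + 1)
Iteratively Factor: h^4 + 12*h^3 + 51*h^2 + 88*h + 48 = (h + 4)*(h^3 + 8*h^2 + 19*h + 12) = (h + 3)*(h + 4)*(h^2 + 5*h + 4) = (h + 3)*(h + 4)^2*(h + 1)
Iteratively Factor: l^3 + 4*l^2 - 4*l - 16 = (l + 2)*(l^2 + 2*l - 8) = (l + 2)*(l + 4)*(l - 2)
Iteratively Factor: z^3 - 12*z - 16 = (z + 2)*(z^2 - 2*z - 8) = (z - 4)*(z + 2)*(z + 2)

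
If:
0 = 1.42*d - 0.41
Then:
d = 0.29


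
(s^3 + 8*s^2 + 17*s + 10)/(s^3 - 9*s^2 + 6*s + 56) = (s^2 + 6*s + 5)/(s^2 - 11*s + 28)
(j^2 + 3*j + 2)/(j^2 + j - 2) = (j + 1)/(j - 1)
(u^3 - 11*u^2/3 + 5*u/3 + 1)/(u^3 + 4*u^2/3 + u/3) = (u^2 - 4*u + 3)/(u*(u + 1))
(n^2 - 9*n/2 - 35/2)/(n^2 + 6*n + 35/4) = 2*(n - 7)/(2*n + 7)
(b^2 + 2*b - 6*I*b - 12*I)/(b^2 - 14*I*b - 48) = (b + 2)/(b - 8*I)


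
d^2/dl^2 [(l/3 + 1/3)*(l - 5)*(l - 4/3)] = 2*l - 32/9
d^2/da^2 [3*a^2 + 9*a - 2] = 6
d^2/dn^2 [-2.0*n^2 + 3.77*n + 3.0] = -4.00000000000000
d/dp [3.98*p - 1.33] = 3.98000000000000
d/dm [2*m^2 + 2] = 4*m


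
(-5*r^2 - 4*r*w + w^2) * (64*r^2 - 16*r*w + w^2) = -320*r^4 - 176*r^3*w + 123*r^2*w^2 - 20*r*w^3 + w^4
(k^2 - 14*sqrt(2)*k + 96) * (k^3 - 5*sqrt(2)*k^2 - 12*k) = k^5 - 19*sqrt(2)*k^4 + 224*k^3 - 312*sqrt(2)*k^2 - 1152*k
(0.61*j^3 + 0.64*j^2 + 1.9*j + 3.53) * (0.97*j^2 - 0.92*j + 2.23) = 0.5917*j^5 + 0.0596*j^4 + 2.6145*j^3 + 3.1033*j^2 + 0.9894*j + 7.8719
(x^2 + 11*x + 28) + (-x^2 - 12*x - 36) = -x - 8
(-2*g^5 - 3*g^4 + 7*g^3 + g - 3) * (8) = -16*g^5 - 24*g^4 + 56*g^3 + 8*g - 24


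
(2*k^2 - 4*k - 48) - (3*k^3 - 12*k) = -3*k^3 + 2*k^2 + 8*k - 48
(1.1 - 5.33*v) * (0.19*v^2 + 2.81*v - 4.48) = -1.0127*v^3 - 14.7683*v^2 + 26.9694*v - 4.928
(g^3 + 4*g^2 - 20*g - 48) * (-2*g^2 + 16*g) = -2*g^5 + 8*g^4 + 104*g^3 - 224*g^2 - 768*g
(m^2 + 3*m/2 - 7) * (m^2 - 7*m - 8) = m^4 - 11*m^3/2 - 51*m^2/2 + 37*m + 56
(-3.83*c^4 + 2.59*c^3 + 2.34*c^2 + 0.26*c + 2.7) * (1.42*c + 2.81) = -5.4386*c^5 - 7.0845*c^4 + 10.6007*c^3 + 6.9446*c^2 + 4.5646*c + 7.587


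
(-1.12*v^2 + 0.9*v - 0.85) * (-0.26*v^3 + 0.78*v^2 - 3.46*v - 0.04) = 0.2912*v^5 - 1.1076*v^4 + 4.7982*v^3 - 3.7322*v^2 + 2.905*v + 0.034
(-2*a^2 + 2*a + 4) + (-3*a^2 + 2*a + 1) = -5*a^2 + 4*a + 5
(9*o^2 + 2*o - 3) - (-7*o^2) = 16*o^2 + 2*o - 3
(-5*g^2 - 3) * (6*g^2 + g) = -30*g^4 - 5*g^3 - 18*g^2 - 3*g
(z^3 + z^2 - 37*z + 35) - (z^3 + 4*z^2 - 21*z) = -3*z^2 - 16*z + 35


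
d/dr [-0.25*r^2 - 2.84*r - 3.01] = -0.5*r - 2.84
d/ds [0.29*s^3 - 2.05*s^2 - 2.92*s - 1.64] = 0.87*s^2 - 4.1*s - 2.92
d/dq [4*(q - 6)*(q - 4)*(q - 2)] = 12*q^2 - 96*q + 176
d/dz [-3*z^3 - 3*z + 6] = -9*z^2 - 3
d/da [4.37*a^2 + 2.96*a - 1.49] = 8.74*a + 2.96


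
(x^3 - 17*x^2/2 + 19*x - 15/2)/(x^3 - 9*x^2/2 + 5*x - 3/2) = (x - 5)/(x - 1)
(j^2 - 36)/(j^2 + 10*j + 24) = (j - 6)/(j + 4)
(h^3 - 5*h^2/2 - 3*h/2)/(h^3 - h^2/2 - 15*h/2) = (2*h + 1)/(2*h + 5)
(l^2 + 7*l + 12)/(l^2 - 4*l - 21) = (l + 4)/(l - 7)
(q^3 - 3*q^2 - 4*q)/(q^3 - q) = (q - 4)/(q - 1)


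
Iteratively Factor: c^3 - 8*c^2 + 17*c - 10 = (c - 1)*(c^2 - 7*c + 10) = (c - 5)*(c - 1)*(c - 2)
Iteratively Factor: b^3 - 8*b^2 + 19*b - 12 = (b - 4)*(b^2 - 4*b + 3) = (b - 4)*(b - 3)*(b - 1)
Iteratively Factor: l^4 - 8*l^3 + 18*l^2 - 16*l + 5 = (l - 1)*(l^3 - 7*l^2 + 11*l - 5) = (l - 5)*(l - 1)*(l^2 - 2*l + 1) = (l - 5)*(l - 1)^2*(l - 1)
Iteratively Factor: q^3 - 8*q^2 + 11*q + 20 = (q - 4)*(q^2 - 4*q - 5) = (q - 4)*(q + 1)*(q - 5)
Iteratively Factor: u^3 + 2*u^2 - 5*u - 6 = (u + 1)*(u^2 + u - 6) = (u - 2)*(u + 1)*(u + 3)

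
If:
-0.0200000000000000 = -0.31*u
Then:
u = 0.06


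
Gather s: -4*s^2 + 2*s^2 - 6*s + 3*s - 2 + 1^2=-2*s^2 - 3*s - 1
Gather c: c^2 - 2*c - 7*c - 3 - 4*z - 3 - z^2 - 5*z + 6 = c^2 - 9*c - z^2 - 9*z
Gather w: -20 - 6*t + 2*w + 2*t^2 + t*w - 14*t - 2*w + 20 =2*t^2 + t*w - 20*t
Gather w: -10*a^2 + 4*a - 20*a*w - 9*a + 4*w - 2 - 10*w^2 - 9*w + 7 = -10*a^2 - 5*a - 10*w^2 + w*(-20*a - 5) + 5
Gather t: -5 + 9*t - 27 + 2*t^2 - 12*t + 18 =2*t^2 - 3*t - 14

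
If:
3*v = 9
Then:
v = 3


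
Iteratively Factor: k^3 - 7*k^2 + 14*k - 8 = (k - 2)*(k^2 - 5*k + 4) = (k - 4)*(k - 2)*(k - 1)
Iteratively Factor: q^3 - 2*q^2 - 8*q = (q - 4)*(q^2 + 2*q) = q*(q - 4)*(q + 2)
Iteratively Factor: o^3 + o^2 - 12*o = (o - 3)*(o^2 + 4*o) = o*(o - 3)*(o + 4)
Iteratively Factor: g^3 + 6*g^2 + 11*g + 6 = (g + 1)*(g^2 + 5*g + 6) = (g + 1)*(g + 3)*(g + 2)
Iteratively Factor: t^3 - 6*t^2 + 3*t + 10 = (t + 1)*(t^2 - 7*t + 10) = (t - 5)*(t + 1)*(t - 2)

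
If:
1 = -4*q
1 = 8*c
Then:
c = 1/8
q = -1/4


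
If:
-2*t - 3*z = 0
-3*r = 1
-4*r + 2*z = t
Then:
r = -1/3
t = 4/7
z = -8/21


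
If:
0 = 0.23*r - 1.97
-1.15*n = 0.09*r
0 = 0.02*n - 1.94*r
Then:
No Solution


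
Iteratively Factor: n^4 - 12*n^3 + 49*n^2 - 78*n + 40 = (n - 2)*(n^3 - 10*n^2 + 29*n - 20) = (n - 2)*(n - 1)*(n^2 - 9*n + 20) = (n - 5)*(n - 2)*(n - 1)*(n - 4)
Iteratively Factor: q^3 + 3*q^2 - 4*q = (q)*(q^2 + 3*q - 4) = q*(q + 4)*(q - 1)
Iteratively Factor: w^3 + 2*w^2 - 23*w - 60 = (w + 4)*(w^2 - 2*w - 15) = (w - 5)*(w + 4)*(w + 3)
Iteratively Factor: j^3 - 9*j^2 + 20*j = (j - 4)*(j^2 - 5*j) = (j - 5)*(j - 4)*(j)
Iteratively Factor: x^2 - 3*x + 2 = (x - 1)*(x - 2)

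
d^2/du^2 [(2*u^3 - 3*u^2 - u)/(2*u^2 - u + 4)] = 8*(-6*u^3 + 12*u^2 + 30*u - 13)/(8*u^6 - 12*u^5 + 54*u^4 - 49*u^3 + 108*u^2 - 48*u + 64)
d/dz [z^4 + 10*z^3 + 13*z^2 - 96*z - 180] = 4*z^3 + 30*z^2 + 26*z - 96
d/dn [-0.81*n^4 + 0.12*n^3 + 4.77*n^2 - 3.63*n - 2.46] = -3.24*n^3 + 0.36*n^2 + 9.54*n - 3.63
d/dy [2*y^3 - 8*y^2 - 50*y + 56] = 6*y^2 - 16*y - 50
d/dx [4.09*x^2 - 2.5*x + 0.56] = 8.18*x - 2.5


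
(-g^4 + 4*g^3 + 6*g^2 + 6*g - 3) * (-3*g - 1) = 3*g^5 - 11*g^4 - 22*g^3 - 24*g^2 + 3*g + 3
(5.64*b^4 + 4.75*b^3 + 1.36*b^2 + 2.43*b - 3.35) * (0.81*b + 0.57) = 4.5684*b^5 + 7.0623*b^4 + 3.8091*b^3 + 2.7435*b^2 - 1.3284*b - 1.9095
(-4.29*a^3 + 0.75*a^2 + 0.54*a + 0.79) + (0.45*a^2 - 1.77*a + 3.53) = -4.29*a^3 + 1.2*a^2 - 1.23*a + 4.32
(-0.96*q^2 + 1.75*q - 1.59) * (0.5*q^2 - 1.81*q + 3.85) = -0.48*q^4 + 2.6126*q^3 - 7.6585*q^2 + 9.6154*q - 6.1215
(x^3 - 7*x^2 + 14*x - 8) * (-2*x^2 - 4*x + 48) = -2*x^5 + 10*x^4 + 48*x^3 - 376*x^2 + 704*x - 384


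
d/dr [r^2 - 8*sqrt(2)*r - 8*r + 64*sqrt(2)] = 2*r - 8*sqrt(2) - 8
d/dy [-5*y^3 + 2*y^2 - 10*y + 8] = -15*y^2 + 4*y - 10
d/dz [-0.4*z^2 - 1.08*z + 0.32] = -0.8*z - 1.08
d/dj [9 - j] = -1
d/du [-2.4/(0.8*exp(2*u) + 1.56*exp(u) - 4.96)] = (3.84*exp(u) + 3.744)*exp(u)/(0.8*exp(2*u) + 1.56*exp(u) - 4.96)^2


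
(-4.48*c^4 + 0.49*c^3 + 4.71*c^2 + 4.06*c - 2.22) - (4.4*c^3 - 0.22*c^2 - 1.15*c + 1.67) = -4.48*c^4 - 3.91*c^3 + 4.93*c^2 + 5.21*c - 3.89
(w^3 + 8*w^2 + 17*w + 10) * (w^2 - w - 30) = w^5 + 7*w^4 - 21*w^3 - 247*w^2 - 520*w - 300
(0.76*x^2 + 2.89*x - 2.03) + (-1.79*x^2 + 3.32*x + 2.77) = -1.03*x^2 + 6.21*x + 0.74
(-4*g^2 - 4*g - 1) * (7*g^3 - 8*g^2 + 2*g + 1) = -28*g^5 + 4*g^4 + 17*g^3 - 4*g^2 - 6*g - 1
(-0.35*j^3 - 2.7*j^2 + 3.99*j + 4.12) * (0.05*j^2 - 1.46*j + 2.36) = -0.0175*j^5 + 0.376*j^4 + 3.3155*j^3 - 11.9914*j^2 + 3.4012*j + 9.7232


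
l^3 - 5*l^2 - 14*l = l*(l - 7)*(l + 2)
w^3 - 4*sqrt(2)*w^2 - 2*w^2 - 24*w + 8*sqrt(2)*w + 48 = (w - 2)*(w - 6*sqrt(2))*(w + 2*sqrt(2))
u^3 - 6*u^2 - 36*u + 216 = (u - 6)^2*(u + 6)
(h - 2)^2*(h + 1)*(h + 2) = h^4 - h^3 - 6*h^2 + 4*h + 8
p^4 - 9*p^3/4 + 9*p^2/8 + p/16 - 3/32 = (p - 3/2)*(p - 1/2)^2*(p + 1/4)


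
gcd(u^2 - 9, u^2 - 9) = u^2 - 9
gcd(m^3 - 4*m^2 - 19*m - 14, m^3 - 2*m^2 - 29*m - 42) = m^2 - 5*m - 14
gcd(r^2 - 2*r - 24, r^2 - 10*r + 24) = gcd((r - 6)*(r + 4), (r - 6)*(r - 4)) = r - 6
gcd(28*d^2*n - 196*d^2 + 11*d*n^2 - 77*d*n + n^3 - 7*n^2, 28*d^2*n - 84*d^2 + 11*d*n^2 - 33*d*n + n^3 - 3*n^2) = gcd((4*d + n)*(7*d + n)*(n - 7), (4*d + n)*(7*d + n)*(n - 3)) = 28*d^2 + 11*d*n + n^2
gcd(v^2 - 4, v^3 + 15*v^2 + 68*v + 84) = v + 2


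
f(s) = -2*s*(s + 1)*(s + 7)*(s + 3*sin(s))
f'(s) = -2*s*(s + 1)*(s + 7)*(3*cos(s) + 1) - 2*s*(s + 1)*(s + 3*sin(s)) - 2*s*(s + 7)*(s + 3*sin(s)) - 2*(s + 1)*(s + 7)*(s + 3*sin(s)) = -6*s^3*cos(s) - 8*s^3 - 18*s^2*sin(s) - 48*s^2*cos(s) - 48*s^2 - 96*s*sin(s) - 42*s*cos(s) - 28*s - 42*sin(s)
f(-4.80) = 145.38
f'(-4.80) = -103.79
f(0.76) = -58.68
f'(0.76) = -184.02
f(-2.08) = 103.88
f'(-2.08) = -114.79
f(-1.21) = 11.82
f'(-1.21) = -70.07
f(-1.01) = 0.43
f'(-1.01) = -43.63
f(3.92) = -763.90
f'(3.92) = 58.45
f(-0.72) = -6.83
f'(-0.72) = -7.76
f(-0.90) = -3.57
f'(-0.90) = -29.16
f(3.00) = -821.61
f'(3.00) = -88.64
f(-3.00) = 164.32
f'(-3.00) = -1.30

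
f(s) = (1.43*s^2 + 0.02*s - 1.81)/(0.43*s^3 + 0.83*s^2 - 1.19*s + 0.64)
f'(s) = (2.86*s + 0.02)/(0.43*s^3 + 0.83*s^2 - 1.19*s + 0.64) + (-1.29*s^2 - 1.66*s + 1.19)*(1.43*s^2 + 0.02*s - 1.81)/(0.43*s^3 + 0.83*s^2 - 1.19*s + 0.64)^2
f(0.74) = -2.61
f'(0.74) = 10.51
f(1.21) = 0.26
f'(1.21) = 2.36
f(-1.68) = 0.74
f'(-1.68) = -1.54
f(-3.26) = -8.55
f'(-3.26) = -33.06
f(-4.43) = -1.72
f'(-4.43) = -1.07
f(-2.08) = 1.53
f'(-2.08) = -2.60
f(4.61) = 0.52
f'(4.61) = -0.08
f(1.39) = 0.56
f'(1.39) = 1.13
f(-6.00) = -0.90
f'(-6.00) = -0.26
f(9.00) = 0.31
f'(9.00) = -0.03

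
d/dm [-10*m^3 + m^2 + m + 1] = -30*m^2 + 2*m + 1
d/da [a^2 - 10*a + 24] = 2*a - 10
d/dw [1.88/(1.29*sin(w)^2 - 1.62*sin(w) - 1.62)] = (3.0456 - 4.8504*sin(w))*cos(w)/(-1.29*sin(w)^2 + 1.62*sin(w) + 1.62)^2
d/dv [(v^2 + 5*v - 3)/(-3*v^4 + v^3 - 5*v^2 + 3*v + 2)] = (6*v^5 + 44*v^4 - 46*v^3 + 37*v^2 - 26*v + 19)/(9*v^8 - 6*v^7 + 31*v^6 - 28*v^5 + 19*v^4 - 26*v^3 - 11*v^2 + 12*v + 4)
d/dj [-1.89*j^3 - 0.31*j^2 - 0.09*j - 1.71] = -5.67*j^2 - 0.62*j - 0.09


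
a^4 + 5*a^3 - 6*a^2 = a^2*(a - 1)*(a + 6)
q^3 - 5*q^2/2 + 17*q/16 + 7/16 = (q - 7/4)*(q - 1)*(q + 1/4)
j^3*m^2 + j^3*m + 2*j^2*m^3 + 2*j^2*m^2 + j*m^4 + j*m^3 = m*(j + m)^2*(j*m + j)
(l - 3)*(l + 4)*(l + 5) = l^3 + 6*l^2 - 7*l - 60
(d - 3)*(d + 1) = d^2 - 2*d - 3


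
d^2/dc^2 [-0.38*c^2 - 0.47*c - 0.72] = -0.760000000000000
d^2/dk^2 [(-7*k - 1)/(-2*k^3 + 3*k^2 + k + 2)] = 2*(-(7*k + 1)*(-6*k^2 + 6*k + 1)^2 + (-42*k^2 + 42*k - 3*(2*k - 1)*(7*k + 1) + 7)*(-2*k^3 + 3*k^2 + k + 2))/(-2*k^3 + 3*k^2 + k + 2)^3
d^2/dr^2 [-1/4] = 0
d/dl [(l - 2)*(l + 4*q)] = 2*l + 4*q - 2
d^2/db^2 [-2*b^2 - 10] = -4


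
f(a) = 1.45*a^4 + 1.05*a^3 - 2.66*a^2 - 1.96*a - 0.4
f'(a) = 5.8*a^3 + 3.15*a^2 - 5.32*a - 1.96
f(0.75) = -2.46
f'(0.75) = -1.73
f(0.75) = -2.46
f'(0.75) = -1.73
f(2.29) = 33.65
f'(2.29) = 72.03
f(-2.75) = 45.96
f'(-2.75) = -84.13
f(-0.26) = -0.08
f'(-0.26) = -0.47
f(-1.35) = -0.37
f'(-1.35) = -3.31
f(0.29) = -1.16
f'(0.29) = -3.10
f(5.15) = 1082.37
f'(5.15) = 846.41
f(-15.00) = 69293.00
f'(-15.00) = -18788.41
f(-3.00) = 70.64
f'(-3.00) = -114.25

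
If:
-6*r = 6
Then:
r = -1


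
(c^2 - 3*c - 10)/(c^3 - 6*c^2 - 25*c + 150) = (c + 2)/(c^2 - c - 30)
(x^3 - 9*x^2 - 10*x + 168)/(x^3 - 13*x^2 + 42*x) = (x + 4)/x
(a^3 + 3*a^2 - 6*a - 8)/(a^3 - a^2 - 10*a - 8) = (a^2 + 2*a - 8)/(a^2 - 2*a - 8)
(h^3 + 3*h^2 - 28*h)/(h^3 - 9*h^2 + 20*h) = (h + 7)/(h - 5)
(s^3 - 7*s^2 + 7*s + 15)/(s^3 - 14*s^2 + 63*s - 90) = (s + 1)/(s - 6)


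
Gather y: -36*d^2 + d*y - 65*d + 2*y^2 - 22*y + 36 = -36*d^2 - 65*d + 2*y^2 + y*(d - 22) + 36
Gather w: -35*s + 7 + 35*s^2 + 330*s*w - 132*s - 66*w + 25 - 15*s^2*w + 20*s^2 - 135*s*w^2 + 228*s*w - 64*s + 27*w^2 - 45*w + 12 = 55*s^2 - 231*s + w^2*(27 - 135*s) + w*(-15*s^2 + 558*s - 111) + 44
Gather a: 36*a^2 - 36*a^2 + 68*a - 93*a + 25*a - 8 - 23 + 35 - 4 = 0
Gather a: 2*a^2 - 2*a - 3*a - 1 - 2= 2*a^2 - 5*a - 3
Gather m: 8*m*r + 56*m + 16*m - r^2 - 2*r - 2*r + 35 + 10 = m*(8*r + 72) - r^2 - 4*r + 45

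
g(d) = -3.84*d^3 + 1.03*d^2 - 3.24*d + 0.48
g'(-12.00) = -1686.84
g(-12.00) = 6823.20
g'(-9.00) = -954.90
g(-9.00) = 2912.43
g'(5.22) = -306.39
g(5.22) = -534.56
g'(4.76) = -254.45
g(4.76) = -405.75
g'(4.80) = -258.77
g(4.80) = -416.01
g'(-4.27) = -222.08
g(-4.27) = 332.06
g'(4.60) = -237.53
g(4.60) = -366.40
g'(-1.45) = -30.45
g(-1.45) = 19.05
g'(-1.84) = -46.03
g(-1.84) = 33.85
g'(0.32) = -3.76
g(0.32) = -0.58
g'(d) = -11.52*d^2 + 2.06*d - 3.24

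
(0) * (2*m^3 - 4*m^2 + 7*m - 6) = 0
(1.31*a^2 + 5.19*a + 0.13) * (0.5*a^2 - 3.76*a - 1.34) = 0.655*a^4 - 2.3306*a^3 - 21.2048*a^2 - 7.4434*a - 0.1742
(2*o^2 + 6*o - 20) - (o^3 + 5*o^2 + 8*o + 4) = -o^3 - 3*o^2 - 2*o - 24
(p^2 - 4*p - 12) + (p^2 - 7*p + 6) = 2*p^2 - 11*p - 6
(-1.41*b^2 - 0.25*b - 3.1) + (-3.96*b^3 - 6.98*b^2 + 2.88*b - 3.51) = -3.96*b^3 - 8.39*b^2 + 2.63*b - 6.61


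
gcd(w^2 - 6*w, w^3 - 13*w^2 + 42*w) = w^2 - 6*w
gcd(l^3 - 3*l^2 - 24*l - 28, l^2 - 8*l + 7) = l - 7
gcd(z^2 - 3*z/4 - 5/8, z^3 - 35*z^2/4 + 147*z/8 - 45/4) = z - 5/4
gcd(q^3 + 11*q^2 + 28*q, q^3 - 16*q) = q^2 + 4*q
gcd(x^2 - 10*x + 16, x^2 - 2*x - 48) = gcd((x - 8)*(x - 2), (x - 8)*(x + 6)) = x - 8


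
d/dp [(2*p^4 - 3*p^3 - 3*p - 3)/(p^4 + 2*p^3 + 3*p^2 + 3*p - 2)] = (7*p^6 + 12*p^5 + 18*p^4 - 10*p^3 + 45*p^2 + 18*p + 15)/(p^8 + 4*p^7 + 10*p^6 + 18*p^5 + 17*p^4 + 10*p^3 - 3*p^2 - 12*p + 4)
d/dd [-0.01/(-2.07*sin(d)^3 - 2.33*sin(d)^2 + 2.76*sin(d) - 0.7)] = (-0.0621*sin(d)^2 - 0.0466*sin(d) + 0.0276)*cos(d)/(2.07*sin(d)^3 + 2.33*sin(d)^2 - 2.76*sin(d) + 0.7)^2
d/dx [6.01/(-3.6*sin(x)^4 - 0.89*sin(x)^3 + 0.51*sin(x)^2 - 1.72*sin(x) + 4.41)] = (86.544*sin(x)^3 + 16.0467*sin(x)^2 - 6.1302*sin(x) + 10.3372)*cos(x)/(3.6*sin(x)^4 + 0.89*sin(x)^3 - 0.51*sin(x)^2 + 1.72*sin(x) - 4.41)^2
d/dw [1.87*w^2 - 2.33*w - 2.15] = 3.74*w - 2.33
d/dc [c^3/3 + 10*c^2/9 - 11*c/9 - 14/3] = c^2 + 20*c/9 - 11/9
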